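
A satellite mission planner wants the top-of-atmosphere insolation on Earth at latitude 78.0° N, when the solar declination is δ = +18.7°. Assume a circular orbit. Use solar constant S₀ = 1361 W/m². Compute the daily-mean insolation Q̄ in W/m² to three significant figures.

Q̄ ≈ 427 W/m²

cos H₀ = −tan(+78.0°) tan(+18.700°) = -1.5924 ≤ −1 ⇒ polar day, H₀ = π.
Bracket: H₀ sin φ sin δ + cos φ cos δ sin H₀ = 3.1416×0.97815×0.32061 + 0.20791×0.94721×0.00000 = 0.985220 + 0.000000 = 0.985220.
Q̄ = (S₀/π) × [bracket] = (1361/π) × 0.985220 = 426.8 W/m².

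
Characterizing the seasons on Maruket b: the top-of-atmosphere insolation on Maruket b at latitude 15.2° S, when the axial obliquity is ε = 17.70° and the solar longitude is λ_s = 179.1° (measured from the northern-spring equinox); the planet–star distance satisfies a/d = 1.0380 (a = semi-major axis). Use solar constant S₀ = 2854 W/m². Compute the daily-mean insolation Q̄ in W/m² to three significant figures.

Q̄ ≈ 943 W/m²

Solar declination: sin δ = sin ε · sin λ_s = sin 17.70° × sin 179.1° = 0.00478, so δ = +0.274°.
cos H₀ = −tan(-15.2°) tan(+0.274°) = 0.0013, H₀ = 1.5695 rad.
Bracket: H₀ sin φ sin δ + cos φ cos δ sin H₀ = 1.5695×-0.26219×0.00478 + 0.96502×0.99999×1.00000 = -0.001967 + 0.965010 = 0.963043.
Inverse-square distance factor (a/d)² = 1.0380² = 1.077444.
Q̄ = (S₀/π) × 1.077444 × [bracket] = (2854/π) × 1.077444 × 0.963043 = 942.6 W/m².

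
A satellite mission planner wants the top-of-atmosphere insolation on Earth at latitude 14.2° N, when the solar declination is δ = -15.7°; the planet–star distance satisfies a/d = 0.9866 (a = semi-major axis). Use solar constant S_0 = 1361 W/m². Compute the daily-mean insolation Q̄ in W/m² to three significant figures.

Q̄ ≈ 351 W/m²

cos h₀ = −tan(+14.2°) tan(-15.700°) = 0.0711, h₀ = 1.4996 rad.
Bracket: h₀ sin ϕ sin δ + cos ϕ cos δ sin h₀ = 1.4996×0.24531×-0.27060 + 0.96945×0.96269×0.99747 = -0.099545 + 0.930919 = 0.831374.
Inverse-square distance factor (a/d)² = 0.9866² = 0.973380.
Q̄ = (S_0/π) × 0.973380 × [bracket] = (1361/π) × 0.973380 × 0.831374 = 350.6 W/m².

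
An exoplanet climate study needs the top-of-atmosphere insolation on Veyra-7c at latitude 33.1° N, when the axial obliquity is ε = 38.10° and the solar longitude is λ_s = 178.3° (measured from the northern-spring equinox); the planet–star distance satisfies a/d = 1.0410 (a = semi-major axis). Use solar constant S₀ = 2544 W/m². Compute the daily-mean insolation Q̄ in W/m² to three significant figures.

Q̄ ≈ 749 W/m²

Solar declination: sin δ = sin ε · sin λ_s = sin 38.10° × sin 178.3° = 0.01831, so δ = +1.049°.
cos H₀ = −tan(+33.1°) tan(+1.049°) = -0.0119, H₀ = 1.5827 rad.
Bracket: H₀ sin φ sin δ + cos φ cos δ sin H₀ = 1.5827×0.54610×0.01831 + 0.83772×0.99983×0.99993 = 0.015826 + 0.837519 = 0.853345.
Inverse-square distance factor (a/d)² = 1.0410² = 1.083681.
Q̄ = (S₀/π) × 1.083681 × [bracket] = (2544/π) × 1.083681 × 0.853345 = 748.8 W/m².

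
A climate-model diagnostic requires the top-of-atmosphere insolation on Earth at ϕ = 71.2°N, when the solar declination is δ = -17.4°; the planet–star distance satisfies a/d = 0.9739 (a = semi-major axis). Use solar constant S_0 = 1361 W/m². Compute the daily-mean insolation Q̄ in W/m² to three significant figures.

Q̄ ≈ 2.68 W/m²

cos h₀ = −tan(+71.2°) tan(-17.400°) = 0.9206, h₀ = 0.4013 rad.
Bracket: h₀ sin ϕ sin δ + cos ϕ cos δ sin h₀ = 0.4013×0.94665×-0.29904 + 0.32227×0.95424×0.39062 = -0.113602 + 0.120125 = 0.006523.
Inverse-square distance factor (a/d)² = 0.9739² = 0.948481.
Q̄ = (S_0/π) × 0.948481 × [bracket] = (1361/π) × 0.948481 × 0.006523 = 2.680 W/m².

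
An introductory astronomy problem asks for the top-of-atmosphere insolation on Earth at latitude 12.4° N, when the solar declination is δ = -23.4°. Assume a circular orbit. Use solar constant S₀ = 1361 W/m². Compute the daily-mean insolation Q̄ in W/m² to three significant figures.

Q̄ ≈ 332 W/m²

cos H₀ = −tan(+12.4°) tan(-23.400°) = 0.0951, H₀ = 1.4755 rad.
Bracket: H₀ sin φ sin δ + cos φ cos δ sin H₀ = 1.4755×0.21474×-0.39715 + 0.97667×0.91775×0.99546 = -0.125837 + 0.892270 = 0.766433.
Q̄ = (S₀/π) × [bracket] = (1361/π) × 0.766433 = 332.0 W/m².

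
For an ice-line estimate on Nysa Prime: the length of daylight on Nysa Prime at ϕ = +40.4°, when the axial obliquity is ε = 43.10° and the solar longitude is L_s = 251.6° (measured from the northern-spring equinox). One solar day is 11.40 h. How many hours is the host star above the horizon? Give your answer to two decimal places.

2.76 h

Solar declination: sin δ = sin ε · sin L_s = sin 43.10° × sin 251.6° = -0.64834, so δ = -40.417°.
cos h₀ = −tan ϕ · tan δ = −tan(+40.4°) × tan(-40.417°) = 0.7247, so h₀ = 0.7601 rad = 43.55°.
Daylight = 2h₀/(2π) × 11.40 h = (0.7601/π) × 11.40 = 2.76 h.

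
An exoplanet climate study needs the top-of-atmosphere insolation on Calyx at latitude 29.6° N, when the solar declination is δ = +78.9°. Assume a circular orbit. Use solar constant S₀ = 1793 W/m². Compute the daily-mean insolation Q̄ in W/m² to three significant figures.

Q̄ ≈ 869 W/m²

cos H₀ = −tan(+29.6°) tan(+78.900°) = -2.8955 ≤ −1 ⇒ polar day, H₀ = π.
Bracket: H₀ sin φ sin δ + cos φ cos δ sin H₀ = 3.1416×0.49394×0.98129 + 0.86949×0.19252×0.00000 = 1.522728 + 0.000000 = 1.522728.
Q̄ = (S₀/π) × [bracket] = (1793/π) × 1.522728 = 869.1 W/m².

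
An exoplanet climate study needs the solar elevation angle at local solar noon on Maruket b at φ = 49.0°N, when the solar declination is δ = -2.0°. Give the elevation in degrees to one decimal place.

39.0°

At local noon the hour angle is zero, so the zenith angle equals |φ − δ| = |+49.0° − (-2.000°)| = 51.000°.
Elevation = 90° − 51.000° = 39.0°.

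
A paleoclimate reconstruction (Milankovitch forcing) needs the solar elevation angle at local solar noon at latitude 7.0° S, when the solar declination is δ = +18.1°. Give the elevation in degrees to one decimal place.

At local noon the hour angle is zero, so the zenith angle equals |ϕ − δ| = |-7.0° − (+18.100°)| = 25.100°.
Elevation = 90° − 25.100° = 64.9°.

64.9°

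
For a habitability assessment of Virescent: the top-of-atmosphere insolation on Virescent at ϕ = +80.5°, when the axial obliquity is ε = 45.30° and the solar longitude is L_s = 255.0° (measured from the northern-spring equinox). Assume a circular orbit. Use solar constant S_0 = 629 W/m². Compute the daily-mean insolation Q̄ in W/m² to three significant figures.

Q̄ ≈ 0.00 W/m²

Solar declination: sin δ = sin ε · sin L_s = sin 45.30° × sin 255.0° = -0.68658, so δ = -43.360°.
cos h₀ = −tan(+80.5°) tan(-43.360°) = 5.6431 ≥ 1 ⇒ polar night, h₀ = 0 and Q̄ = 0.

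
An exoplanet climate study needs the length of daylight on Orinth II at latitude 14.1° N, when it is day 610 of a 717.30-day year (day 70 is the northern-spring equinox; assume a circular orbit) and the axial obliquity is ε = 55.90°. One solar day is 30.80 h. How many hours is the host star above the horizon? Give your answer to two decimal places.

Solar longitude: L_s = 360° × (610 − 70)/717.30 = 271.016°.
sin δ = sin 55.90° × sin 271.016° = -0.82793, so δ = -55.887°.
cos h₀ = −tan ϕ · tan δ = −tan(+14.1°) × tan(-55.887°) = 0.3708, so h₀ = 1.1909 rad = 68.23°.
Daylight = 2h₀/(2π) × 30.80 h = (1.1909/π) × 30.80 = 11.68 h.

11.68 h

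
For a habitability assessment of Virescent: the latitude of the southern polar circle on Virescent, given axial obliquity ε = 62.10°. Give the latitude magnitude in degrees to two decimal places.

27.90°

The polar circle is the lowest latitude that experiences at least one full rotation of continuous darkness at the northern-summer solstice; it lies at |ϕ| = 90° − ε = 90° − 62.10° = 27.90°.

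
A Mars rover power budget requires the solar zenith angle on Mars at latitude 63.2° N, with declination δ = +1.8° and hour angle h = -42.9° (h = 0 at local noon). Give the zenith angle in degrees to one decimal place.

cos θ_z = sin φ sin δ + cos φ cos δ cos h = 0.028037 + 0.330124 = 0.358161.
θ_z = arccos(0.358161) = 69.0°.

θ_z = 69.0°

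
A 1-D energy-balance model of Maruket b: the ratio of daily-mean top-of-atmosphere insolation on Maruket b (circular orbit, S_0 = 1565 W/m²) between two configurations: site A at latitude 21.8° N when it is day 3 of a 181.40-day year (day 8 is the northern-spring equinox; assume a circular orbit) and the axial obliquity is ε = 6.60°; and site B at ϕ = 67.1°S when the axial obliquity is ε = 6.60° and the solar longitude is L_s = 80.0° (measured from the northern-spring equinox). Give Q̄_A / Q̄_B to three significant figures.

Q̄_A / Q̄_B ≈ 3.87

— Configuration A (ϕ=+21.8°):
Solar longitude: L_s = 360° × (3 − 8)/181.40 = -9.923°, i.e. -9.923° + 360° = 350.077°.
sin δ = sin 6.60° × sin 350.077° = -0.01981, so δ = -1.135°.
cos h₀ = −tan(+21.8°) tan(-1.135°) = 0.0079, h₀ = 1.5629 rad.
Bracket: h₀ sin ϕ sin δ + cos ϕ cos δ sin h₀ = 1.5629×0.37137×-0.01981 + 0.92849×0.99980×0.99997 = -0.011498 + 0.928276 = 0.916778.
Q̄ = (S_0/π) × [bracket] = (1565/π) × 0.916778 = 456.70 W/m².
— Configuration B (ϕ=-67.1°):
Solar declination: sin δ = sin ε · sin L_s = sin 6.60° × sin 80.0° = 0.11319, so δ = +6.499°.
cos h₀ = −tan(-67.1°) tan(+6.499°) = 0.2697, h₀ = 1.2977 rad.
Bracket: h₀ sin ϕ sin δ + cos ϕ cos δ sin h₀ = 1.2977×-0.92119×0.11319 + 0.38912×0.99357×0.96295 = -0.135311 + 0.372294 = 0.236983.
Q̄ = (S_0/π) × [bracket] = (1565/π) × 0.236983 = 118.05 W/m².
Ratio Q̄_A / Q̄_B = 456.70 / 118.05 = 3.869.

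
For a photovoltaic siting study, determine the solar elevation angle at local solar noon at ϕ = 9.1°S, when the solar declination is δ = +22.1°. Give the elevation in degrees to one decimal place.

At local noon the hour angle is zero, so the zenith angle equals |ϕ − δ| = |-9.1° − (+22.100°)| = 31.200°.
Elevation = 90° − 31.200° = 58.8°.

58.8°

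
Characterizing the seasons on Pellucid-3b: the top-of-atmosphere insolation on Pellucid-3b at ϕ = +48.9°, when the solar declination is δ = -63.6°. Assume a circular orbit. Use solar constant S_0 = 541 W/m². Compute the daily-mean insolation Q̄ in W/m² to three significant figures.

cos h₀ = −tan(+48.9°) tan(-63.600°) = 2.3092 ≥ 1 ⇒ polar night, h₀ = 0 and Q̄ = 0.

Q̄ ≈ 0.00 W/m²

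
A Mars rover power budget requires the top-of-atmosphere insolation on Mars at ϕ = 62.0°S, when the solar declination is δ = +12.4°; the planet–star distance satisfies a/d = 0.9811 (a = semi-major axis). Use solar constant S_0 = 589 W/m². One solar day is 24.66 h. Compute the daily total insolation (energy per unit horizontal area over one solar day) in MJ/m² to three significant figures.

cos h₀ = −tan(-62.0°) tan(+12.400°) = 0.4135, h₀ = 1.1445 rad.
Bracket: h₀ sin ϕ sin δ + cos ϕ cos δ sin h₀ = 1.1445×-0.88295×0.21474 + 0.46947×0.97667×0.91050 = -0.217003 + 0.417480 = 0.200477.
Inverse-square distance factor (a/d)² = 0.9811² = 0.962557.
Q̄ = (S_0/π) × 0.962557 × [bracket] = (589/π) × 0.962557 × 0.200477 = 36.179 W/m².
Daily total = Q̄ × 24.66 h × 3600 s/h = 36.179 × 24.66 × 3600 / 10⁶ = 3.212 MJ/m².

3.21 MJ/m²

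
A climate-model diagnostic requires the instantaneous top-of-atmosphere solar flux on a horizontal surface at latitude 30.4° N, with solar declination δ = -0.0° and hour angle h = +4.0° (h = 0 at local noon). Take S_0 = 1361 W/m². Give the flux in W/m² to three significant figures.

cos θ_z = sin ϕ sin δ + cos ϕ cos δ cos h = -0.000000 + 0.860413 = 0.860413.
Flux = S_0 · cos θ_z = 1361 × 0.860413 = 1171 W/m².

1.17e+03 W/m²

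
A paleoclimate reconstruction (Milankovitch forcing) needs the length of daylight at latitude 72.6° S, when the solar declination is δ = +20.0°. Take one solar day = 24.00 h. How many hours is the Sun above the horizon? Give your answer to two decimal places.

0.00 h

cos H₀ = −tan φ · tan δ = 1.1614 ≥ 1, so the Sun never rises (polar night) and H₀ = 0.
Daylight = 2H₀/(2π) × 24.00 h = (0.0000/π) × 24.00 = 0.00 h.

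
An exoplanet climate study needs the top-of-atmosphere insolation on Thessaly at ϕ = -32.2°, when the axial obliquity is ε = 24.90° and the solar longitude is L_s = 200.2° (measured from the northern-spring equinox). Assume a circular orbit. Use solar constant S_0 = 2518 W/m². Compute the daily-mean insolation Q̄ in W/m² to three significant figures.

Q̄ ≈ 771 W/m²

Solar declination: sin δ = sin ε · sin L_s = sin 24.90° × sin 200.2° = -0.14538, so δ = -8.359°.
cos h₀ = −tan(-32.2°) tan(-8.359°) = -0.0925, h₀ = 1.6635 rad.
Bracket: h₀ sin ϕ sin δ + cos ϕ cos δ sin h₀ = 1.6635×-0.53288×-0.14538 + 0.84619×0.98938×0.99571 = 0.128872 + 0.833612 = 0.962484.
Q̄ = (S_0/π) × [bracket] = (2518/π) × 0.962484 = 771.4 W/m².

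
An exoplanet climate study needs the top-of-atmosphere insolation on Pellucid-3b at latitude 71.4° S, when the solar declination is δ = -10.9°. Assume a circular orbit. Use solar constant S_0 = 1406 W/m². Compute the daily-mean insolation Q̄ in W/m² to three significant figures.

cos h₀ = −tan(-71.4°) tan(-10.900°) = -0.5722, h₀ = 2.1800 rad.
Bracket: h₀ sin ϕ sin δ + cos ϕ cos δ sin h₀ = 2.1800×-0.94777×-0.18910 + 0.31896×0.98196×0.82011 = 0.390707 + 0.256863 = 0.647570.
Q̄ = (S_0/π) × [bracket] = (1406/π) × 0.647570 = 289.8 W/m².

Q̄ ≈ 290 W/m²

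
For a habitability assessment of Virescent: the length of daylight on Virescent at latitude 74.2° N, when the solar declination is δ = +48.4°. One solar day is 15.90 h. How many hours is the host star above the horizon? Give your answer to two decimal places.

Sunrise equation: cos h₀ = −tan ϕ · tan δ = -3.9804 ≤ −1, so the host star never sets (polar day) and h₀ = π.
Daylight = 2h₀/(2π) × 15.90 h = (3.1416/π) × 15.90 = 15.90 h.

15.90 h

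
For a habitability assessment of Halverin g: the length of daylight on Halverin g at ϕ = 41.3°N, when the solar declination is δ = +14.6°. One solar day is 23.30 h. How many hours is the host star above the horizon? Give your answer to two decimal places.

cos h₀ = −tan ϕ · tan δ = −tan(+41.3°) × tan(+14.600°) = -0.2288, so h₀ = 1.8017 rad = 103.23°.
Daylight = 2h₀/(2π) × 23.30 h = (1.8017/π) × 23.30 = 13.36 h.

13.36 h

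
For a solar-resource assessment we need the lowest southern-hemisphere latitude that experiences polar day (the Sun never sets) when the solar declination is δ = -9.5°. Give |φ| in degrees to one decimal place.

|φ| = 80.5°

Polar day requires cos H₀ = −tan φ tan δ ≤ −1, i.e. tan φ tan δ ≥ 1.
The boundary is |tan φ| · |tan δ| = 1, so |φ| = 90° − |δ| = 90° − 9.5° = 80.5° in the southern hemisphere.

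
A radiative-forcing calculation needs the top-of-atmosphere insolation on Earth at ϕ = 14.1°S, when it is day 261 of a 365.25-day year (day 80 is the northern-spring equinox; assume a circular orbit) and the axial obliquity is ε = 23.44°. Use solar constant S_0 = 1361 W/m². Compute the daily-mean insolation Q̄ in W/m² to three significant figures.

Q̄ ≈ 418 W/m²

Solar longitude: L_s = 360° × (261 − 80)/365.25 = 178.398°.
sin δ = sin 23.44° × sin 178.398° = 0.01112, so δ = +0.637°.
cos h₀ = −tan(-14.1°) tan(+0.637°) = 0.0028, h₀ = 1.5680 rad.
Bracket: h₀ sin ϕ sin δ + cos ϕ cos δ sin h₀ = 1.5680×-0.24362×0.01112 + 0.96987×0.99994×1.00000 = -0.004248 + 0.969812 = 0.965564.
Q̄ = (S_0/π) × [bracket] = (1361/π) × 0.965564 = 418.3 W/m².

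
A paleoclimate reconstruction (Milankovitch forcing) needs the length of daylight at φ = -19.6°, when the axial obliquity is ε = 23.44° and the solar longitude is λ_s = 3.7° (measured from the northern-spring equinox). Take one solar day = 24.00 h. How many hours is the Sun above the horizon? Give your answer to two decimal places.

Solar declination: sin δ = sin ε · sin λ_s = sin 23.44° × sin 3.7° = 0.02567, so δ = +1.471°.
cos H₀ = −tan φ · tan δ = −tan(-19.6°) × tan(+1.471°) = 0.0091, so H₀ = 1.5617 rad = 89.48°.
Daylight = 2H₀/(2π) × 24.00 h = (1.5617/π) × 24.00 = 11.93 h.

11.93 h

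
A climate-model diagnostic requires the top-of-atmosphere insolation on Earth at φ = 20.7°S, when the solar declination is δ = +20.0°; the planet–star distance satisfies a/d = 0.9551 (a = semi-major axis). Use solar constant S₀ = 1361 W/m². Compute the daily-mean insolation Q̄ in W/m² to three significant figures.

cos H₀ = −tan(-20.7°) tan(+20.000°) = 0.1375, H₀ = 1.4328 rad.
Bracket: H₀ sin φ sin δ + cos φ cos δ sin H₀ = 1.4328×-0.35347×0.34202 + 0.93544×0.93969×0.99050 = -0.173217 + 0.870673 = 0.697456.
Inverse-square distance factor (a/d)² = 0.9551² = 0.912216.
Q̄ = (S₀/π) × 0.912216 × [bracket] = (1361/π) × 0.912216 × 0.697456 = 275.6 W/m².

Q̄ ≈ 276 W/m²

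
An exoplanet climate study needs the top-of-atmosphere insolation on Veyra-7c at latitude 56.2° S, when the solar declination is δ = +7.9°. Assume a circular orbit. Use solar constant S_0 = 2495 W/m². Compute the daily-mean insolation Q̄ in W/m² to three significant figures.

Q̄ ≈ 305 W/m²

cos h₀ = −tan(-56.2°) tan(+7.900°) = 0.2073, h₀ = 1.3620 rad.
Bracket: h₀ sin ϕ sin δ + cos ϕ cos δ sin h₀ = 1.3620×-0.83098×0.13744 + 0.55630×0.99051×0.97828 = -0.155554 + 0.539053 = 0.383499.
Q̄ = (S_0/π) × [bracket] = (2495/π) × 0.383499 = 304.6 W/m².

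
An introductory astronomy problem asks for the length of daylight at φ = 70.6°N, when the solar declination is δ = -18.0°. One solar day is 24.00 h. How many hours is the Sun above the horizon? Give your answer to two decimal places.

cos H₀ = −tan φ · tan δ = −tan(+70.6°) × tan(-18.000°) = 0.9227, so H₀ = 0.3959 rad = 22.68°.
Daylight = 2H₀/(2π) × 24.00 h = (0.3959/π) × 24.00 = 3.02 h.

3.02 h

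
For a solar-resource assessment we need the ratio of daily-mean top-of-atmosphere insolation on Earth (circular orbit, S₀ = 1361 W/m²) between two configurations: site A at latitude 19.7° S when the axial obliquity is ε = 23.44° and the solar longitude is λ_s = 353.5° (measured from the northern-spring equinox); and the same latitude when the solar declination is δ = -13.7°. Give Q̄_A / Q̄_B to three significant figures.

Q̄_A / Q̄_B ≈ 0.924

— Configuration A (φ=-19.7°):
Solar declination: sin δ = sin ε · sin λ_s = sin 23.44° × sin 353.5° = -0.04503, so δ = -2.581°.
cos H₀ = −tan(-19.7°) tan(-2.581°) = -0.0161, H₀ = 1.5869 rad.
Bracket: H₀ sin φ sin δ + cos φ cos δ sin H₀ = 1.5869×-0.33710×-0.04503 + 0.94147×0.99899×0.99987 = 0.024089 + 0.940397 = 0.964486.
Q̄ = (S₀/π) × [bracket] = (1361/π) × 0.964486 = 417.83 W/m².
— Configuration B (φ=-19.7°):
cos H₀ = −tan(-19.7°) tan(-13.700°) = -0.0873, H₀ = 1.6582 rad.
Bracket: H₀ sin φ sin δ + cos φ cos δ sin H₀ = 1.6582×-0.33710×-0.23684 + 0.94147×0.97155×0.99618 = 0.132389 + 0.911191 = 1.043580.
Q̄ = (S₀/π) × [bracket] = (1361/π) × 1.043580 = 452.10 W/m².
Ratio Q̄_A / Q̄_B = 417.83 / 452.10 = 0.9242.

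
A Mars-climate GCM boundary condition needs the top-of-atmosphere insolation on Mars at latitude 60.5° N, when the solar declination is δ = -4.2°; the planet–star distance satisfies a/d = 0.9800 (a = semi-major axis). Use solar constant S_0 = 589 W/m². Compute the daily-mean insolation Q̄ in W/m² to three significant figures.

Q̄ ≈ 71.1 W/m²

cos h₀ = −tan(+60.5°) tan(-4.200°) = 0.1298, h₀ = 1.4406 rad.
Bracket: h₀ sin ϕ sin δ + cos ϕ cos δ sin h₀ = 1.4406×0.87036×-0.07324 + 0.49242×0.99731×0.99154 = -0.091831 + 0.486941 = 0.395110.
Inverse-square distance factor (a/d)² = 0.9800² = 0.960400.
Q̄ = (S_0/π) × 0.960400 × [bracket] = (589/π) × 0.960400 × 0.395110 = 71.14 W/m².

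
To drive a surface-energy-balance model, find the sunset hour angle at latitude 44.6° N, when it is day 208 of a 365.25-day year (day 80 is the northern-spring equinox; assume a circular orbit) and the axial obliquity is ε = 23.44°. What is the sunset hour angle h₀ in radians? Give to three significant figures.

Solar longitude: L_s = 360° × (208 − 80)/365.25 = 126.160°.
sin δ = sin 23.44° × sin 126.160° = 0.32116, so δ = +18.733°.
cos h₀ = −tan ϕ · tan δ = −tan(+44.6°) × tan(+18.733°) = -0.3344, so h₀ = 1.9118 rad = 109.54°.

h₀ = 1.91 rad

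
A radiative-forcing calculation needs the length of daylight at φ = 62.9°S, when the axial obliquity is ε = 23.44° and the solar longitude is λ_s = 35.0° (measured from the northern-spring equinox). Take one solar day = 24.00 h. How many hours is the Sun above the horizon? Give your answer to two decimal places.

Solar declination: sin δ = sin ε · sin λ_s = sin 23.44° × sin 35.0° = 0.22816, so δ = +13.189°.
cos H₀ = −tan φ · tan δ = −tan(-62.9°) × tan(+13.189°) = 0.4579, so H₀ = 1.0951 rad = 62.75°.
Daylight = 2H₀/(2π) × 24.00 h = (1.0951/π) × 24.00 = 8.37 h.

8.37 h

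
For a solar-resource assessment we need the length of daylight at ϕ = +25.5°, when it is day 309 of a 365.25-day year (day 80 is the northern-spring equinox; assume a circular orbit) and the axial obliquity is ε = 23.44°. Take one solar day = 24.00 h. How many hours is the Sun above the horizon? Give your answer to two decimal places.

Solar longitude: L_s = 360° × (309 − 80)/365.25 = 225.708°.
sin δ = sin 23.44° × sin 225.708° = -0.28474, so δ = -16.543°.
cos h₀ = −tan ϕ · tan δ = −tan(+25.5°) × tan(-16.543°) = 0.1417, so h₀ = 1.4286 rad = 81.86°.
Daylight = 2h₀/(2π) × 24.00 h = (1.4286/π) × 24.00 = 10.91 h.

10.91 h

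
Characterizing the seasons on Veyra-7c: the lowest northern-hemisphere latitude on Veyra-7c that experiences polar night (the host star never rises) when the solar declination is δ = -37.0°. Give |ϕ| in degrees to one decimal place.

Polar night requires cos h₀ = −tan ϕ tan δ ≥ 1, i.e. tan ϕ tan δ ≤ −1.
The boundary is |tan ϕ| · |tan δ| = 1, so |ϕ| = 90° − |δ| = 90° − 37.0° = 53.0° in the northern hemisphere.

|ϕ| = 53.0°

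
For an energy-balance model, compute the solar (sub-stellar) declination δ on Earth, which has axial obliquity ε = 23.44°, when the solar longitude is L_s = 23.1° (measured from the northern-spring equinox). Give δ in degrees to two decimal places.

sin δ = sin ε · sin L_s = sin 23.44° × sin 23.1° = 0.156067.
δ = arcsin(0.156067) = +8.98°.

δ = +8.98°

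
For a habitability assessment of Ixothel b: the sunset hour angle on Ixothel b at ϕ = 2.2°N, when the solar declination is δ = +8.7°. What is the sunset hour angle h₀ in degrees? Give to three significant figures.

cos h₀ = −tan ϕ · tan δ = −tan(+2.2°) × tan(+8.700°) = -0.0059, so h₀ = 1.5767 rad = 90.34°.

h₀ = 90.3°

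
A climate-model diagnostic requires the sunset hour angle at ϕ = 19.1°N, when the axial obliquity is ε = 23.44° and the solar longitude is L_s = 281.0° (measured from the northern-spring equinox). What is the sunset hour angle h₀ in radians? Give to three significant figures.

h₀ = 1.42 rad

Solar declination: sin δ = sin ε · sin L_s = sin 23.44° × sin 281.0° = -0.39048, so δ = -22.984°.
cos h₀ = −tan ϕ · tan δ = −tan(+19.1°) × tan(-22.984°) = 0.1469, so h₀ = 1.4234 rad = 81.55°.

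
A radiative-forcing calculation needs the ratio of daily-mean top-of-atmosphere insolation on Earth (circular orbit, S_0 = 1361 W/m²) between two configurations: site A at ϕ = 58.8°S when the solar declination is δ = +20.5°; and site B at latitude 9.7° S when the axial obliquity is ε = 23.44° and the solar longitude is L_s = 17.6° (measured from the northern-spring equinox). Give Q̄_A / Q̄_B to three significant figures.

Q̄_A / Q̄_B ≈ 0.117

— Configuration A (ϕ=-58.8°):
cos h₀ = −tan(-58.8°) tan(+20.500°) = 0.6174, h₀ = 0.9054 rad.
Bracket: h₀ sin ϕ sin δ + cos ϕ cos δ sin h₀ = 0.9054×-0.85536×0.35021 + 0.51803×0.93667×0.78668 = -0.271218 + 0.381715 = 0.110497.
Q̄ = (S_0/π) × [bracket] = (1361/π) × 0.110497 = 47.869 W/m².
— Configuration B (ϕ=-9.7°):
Solar declination: sin δ = sin ε · sin L_s = sin 23.44° × sin 17.6° = 0.12028, so δ = +6.908°.
cos h₀ = −tan(-9.7°) tan(+6.908°) = 0.0207, h₀ = 1.5501 rad.
Bracket: h₀ sin ϕ sin δ + cos ϕ cos δ sin h₀ = 1.5501×-0.16849×0.12028 + 0.98570×0.99274×0.99979 = -0.031414 + 0.978338 = 0.946924.
Q̄ = (S_0/π) × [bracket] = (1361/π) × 0.946924 = 410.23 W/m².
Ratio Q̄_A / Q̄_B = 47.869 / 410.23 = 0.1167.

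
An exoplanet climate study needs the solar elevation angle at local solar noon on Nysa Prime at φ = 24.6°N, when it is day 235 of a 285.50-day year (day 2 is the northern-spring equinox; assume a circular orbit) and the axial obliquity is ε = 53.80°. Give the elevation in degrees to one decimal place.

17.8°

Solar longitude: λ_s = 360° × (235 − 2)/285.50 = 293.800°.
sin δ = sin 53.80° × sin 293.800° = -0.73833, so δ = -47.590°.
At local noon the hour angle is zero, so the zenith angle equals |φ − δ| = |+24.6° − (-47.590°)| = 72.190°.
Elevation = 90° − 72.190° = 17.8°.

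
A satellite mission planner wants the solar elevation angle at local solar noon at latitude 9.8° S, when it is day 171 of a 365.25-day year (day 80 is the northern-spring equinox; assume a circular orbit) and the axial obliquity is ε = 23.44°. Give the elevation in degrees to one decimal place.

56.8°

Solar longitude: λ_s = 360° × (171 − 80)/365.25 = 89.692°.
sin δ = sin 23.44° × sin 89.692° = 0.39778, so δ = +23.440°.
At local noon the hour angle is zero, so the zenith angle equals |φ − δ| = |-9.8° − (+23.440°)| = 33.240°.
Elevation = 90° − 33.240° = 56.8°.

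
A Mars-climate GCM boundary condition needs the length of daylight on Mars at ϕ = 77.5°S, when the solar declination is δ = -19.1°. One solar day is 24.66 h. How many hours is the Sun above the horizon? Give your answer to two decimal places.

Sunrise equation: cos h₀ = −tan ϕ · tan δ = -1.5620 ≤ −1, so the Sun never sets (polar day) and h₀ = π.
Daylight = 2h₀/(2π) × 24.66 h = (3.1416/π) × 24.66 = 24.66 h.

24.66 h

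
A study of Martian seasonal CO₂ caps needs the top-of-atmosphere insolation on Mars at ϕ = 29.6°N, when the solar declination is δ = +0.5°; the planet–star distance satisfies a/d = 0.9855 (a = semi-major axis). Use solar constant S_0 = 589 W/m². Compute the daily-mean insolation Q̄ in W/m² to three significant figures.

Q̄ ≈ 160 W/m²

cos h₀ = −tan(+29.6°) tan(+0.500°) = -0.0050, h₀ = 1.5758 rad.
Bracket: h₀ sin ϕ sin δ + cos ϕ cos δ sin h₀ = 1.5758×0.49394×0.00873 + 0.86949×0.99996×0.99999 = 0.006795 + 0.869447 = 0.876242.
Inverse-square distance factor (a/d)² = 0.9855² = 0.971210.
Q̄ = (S_0/π) × 0.971210 × [bracket] = (589/π) × 0.971210 × 0.876242 = 159.6 W/m².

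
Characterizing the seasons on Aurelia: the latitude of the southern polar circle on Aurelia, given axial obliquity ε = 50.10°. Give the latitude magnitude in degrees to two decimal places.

39.90°

The polar circle is the lowest latitude that experiences at least one full rotation of continuous darkness at the northern-summer solstice; it lies at |φ| = 90° − ε = 90° − 50.10° = 39.90°.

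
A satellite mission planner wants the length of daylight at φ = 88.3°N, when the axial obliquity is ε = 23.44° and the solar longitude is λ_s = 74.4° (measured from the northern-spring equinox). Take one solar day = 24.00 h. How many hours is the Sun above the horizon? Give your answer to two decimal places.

Solar declination: sin δ = sin ε · sin λ_s = sin 23.44° × sin 74.4° = 0.38313, so δ = +22.528°.
Sunrise equation: cos H₀ = −tan φ · tan δ = -13.9756 ≤ −1, so the Sun never sets (polar day) and H₀ = π.
Daylight = 2H₀/(2π) × 24.00 h = (3.1416/π) × 24.00 = 24.00 h.

24.00 h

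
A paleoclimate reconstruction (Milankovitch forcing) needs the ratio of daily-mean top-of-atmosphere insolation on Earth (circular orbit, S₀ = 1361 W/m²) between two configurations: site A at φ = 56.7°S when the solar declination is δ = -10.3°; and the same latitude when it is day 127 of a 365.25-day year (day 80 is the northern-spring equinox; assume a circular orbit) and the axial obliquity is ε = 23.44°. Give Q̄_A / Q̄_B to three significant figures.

Q̄_A / Q̄_B ≈ 3.90

— Configuration A (φ=-56.7°):
cos H₀ = −tan(-56.7°) tan(-10.300°) = -0.2767, H₀ = 1.8511 rad.
Bracket: H₀ sin φ sin δ + cos φ cos δ sin H₀ = 1.8511×-0.83581×-0.17880 + 0.54902×0.98389×0.96097 = 0.276634 + 0.519092 = 0.795726.
Q̄ = (S₀/π) × [bracket] = (1361/π) × 0.795726 = 344.72 W/m².
— Configuration B (φ=-56.7°):
Solar longitude: λ_s = 360° × (127 − 80)/365.25 = 46.324°.
sin δ = sin 23.44° × sin 46.324° = 0.28771, so δ = +16.721°.
cos H₀ = −tan(-56.7°) tan(+16.721°) = 0.4573, H₀ = 1.0958 rad.
Bracket: H₀ sin φ sin δ + cos φ cos δ sin H₀ = 1.0958×-0.83581×0.28771 + 0.54902×0.95772×0.88930 = -0.263508 + 0.467601 = 0.204093.
Q̄ = (S₀/π) × [bracket] = (1361/π) × 0.204093 = 88.417 W/m².
Ratio Q̄_A / Q̄_B = 344.72 / 88.417 = 3.899.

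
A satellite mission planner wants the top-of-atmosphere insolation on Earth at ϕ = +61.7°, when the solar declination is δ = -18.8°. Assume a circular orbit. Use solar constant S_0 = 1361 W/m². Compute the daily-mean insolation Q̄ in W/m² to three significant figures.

Q̄ ≈ 41.7 W/m²

cos h₀ = −tan(+61.7°) tan(-18.800°) = 0.6322, h₀ = 0.8864 rad.
Bracket: h₀ sin ϕ sin δ + cos ϕ cos δ sin h₀ = 0.8864×0.88048×-0.32227 + 0.47409×0.94665×0.77477 = -0.251518 + 0.347715 = 0.096197.
Q̄ = (S_0/π) × [bracket] = (1361/π) × 0.096197 = 41.67 W/m².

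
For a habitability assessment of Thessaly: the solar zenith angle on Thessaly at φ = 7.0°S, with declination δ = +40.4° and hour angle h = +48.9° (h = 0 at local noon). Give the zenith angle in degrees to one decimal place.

cos θ_z = sin φ sin δ + cos φ cos δ cos h = -0.078986 + 0.496885 = 0.417899.
θ_z = arccos(0.417899) = 65.3°.

θ_z = 65.3°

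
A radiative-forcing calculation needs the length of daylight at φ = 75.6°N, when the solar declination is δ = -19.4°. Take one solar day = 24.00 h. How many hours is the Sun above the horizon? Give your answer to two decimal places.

0.00 h

cos H₀ = −tan φ · tan δ = 1.3716 ≥ 1, so the Sun never rises (polar night) and H₀ = 0.
Daylight = 2H₀/(2π) × 24.00 h = (0.0000/π) × 24.00 = 0.00 h.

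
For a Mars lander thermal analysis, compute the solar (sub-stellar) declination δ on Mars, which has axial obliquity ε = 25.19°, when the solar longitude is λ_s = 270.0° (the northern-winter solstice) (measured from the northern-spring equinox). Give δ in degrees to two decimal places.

sin δ = sin ε · sin λ_s = sin 25.19° × sin 270.0° = -0.425621.
δ = arcsin(-0.425621) = -25.19°.

δ = -25.19°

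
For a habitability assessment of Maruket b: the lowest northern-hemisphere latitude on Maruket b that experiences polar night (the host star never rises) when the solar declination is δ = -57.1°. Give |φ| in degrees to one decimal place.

Polar night requires cos H₀ = −tan φ tan δ ≥ 1, i.e. tan φ tan δ ≤ −1.
The boundary is |tan φ| · |tan δ| = 1, so |φ| = 90° − |δ| = 90° − 57.1° = 32.9° in the northern hemisphere.

|φ| = 32.9°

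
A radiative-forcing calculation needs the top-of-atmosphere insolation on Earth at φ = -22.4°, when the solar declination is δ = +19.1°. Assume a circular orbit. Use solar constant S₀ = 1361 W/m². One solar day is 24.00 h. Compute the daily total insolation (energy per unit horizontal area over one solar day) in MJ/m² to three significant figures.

cos H₀ = −tan(-22.4°) tan(+19.100°) = 0.1427, H₀ = 1.4276 rad.
Bracket: H₀ sin φ sin δ + cos φ cos δ sin H₀ = 1.4276×-0.38107×0.32722 + 0.92455×0.94495×0.98976 = -0.178013 + 0.864707 = 0.686694.
Q̄ = (S₀/π) × [bracket] = (1361/π) × 0.686694 = 297.49 W/m².
Daily total = Q̄ × 24.00 h × 3600 s/h = 297.49 × 24.00 × 3600 / 10⁶ = 25.70 MJ/m².

25.7 MJ/m²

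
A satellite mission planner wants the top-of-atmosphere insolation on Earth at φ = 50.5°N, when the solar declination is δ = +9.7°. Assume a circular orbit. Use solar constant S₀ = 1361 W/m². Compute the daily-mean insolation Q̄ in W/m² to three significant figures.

Q̄ ≈ 366 W/m²

cos H₀ = −tan(+50.5°) tan(+9.700°) = -0.2074, H₀ = 1.7797 rad.
Bracket: H₀ sin φ sin δ + cos φ cos δ sin H₀ = 1.7797×0.77162×0.16849 + 0.63608×0.98570×0.97827 = 0.231379 + 0.613360 = 0.844739.
Q̄ = (S₀/π) × [bracket] = (1361/π) × 0.844739 = 366.0 W/m².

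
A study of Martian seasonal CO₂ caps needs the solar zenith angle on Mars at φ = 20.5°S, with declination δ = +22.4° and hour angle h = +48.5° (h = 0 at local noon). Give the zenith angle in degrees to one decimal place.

θ_z = 63.9°

cos θ_z = sin φ sin δ + cos φ cos δ cos h = -0.133454 + 0.573827 = 0.440373.
θ_z = arccos(0.440373) = 63.9°.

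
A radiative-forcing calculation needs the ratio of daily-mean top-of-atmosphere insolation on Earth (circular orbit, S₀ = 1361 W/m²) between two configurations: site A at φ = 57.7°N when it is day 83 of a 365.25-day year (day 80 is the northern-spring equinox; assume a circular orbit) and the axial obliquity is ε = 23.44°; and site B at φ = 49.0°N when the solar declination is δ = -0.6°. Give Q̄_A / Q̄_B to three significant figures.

Q̄_A / Q̄_B ≈ 0.873

— Configuration A (φ=+57.7°):
Solar longitude: λ_s = 360° × (83 − 80)/365.25 = 2.957°.
sin δ = sin 23.44° × sin 2.957° = 0.02052, so δ = +1.176°.
cos H₀ = −tan(+57.7°) tan(+1.176°) = -0.0325, H₀ = 1.6033 rad.
Bracket: H₀ sin φ sin δ + cos φ cos δ sin H₀ = 1.6033×0.84526×0.02052 + 0.53435×0.99979×0.99947 = 0.027809 + 0.533955 = 0.561764.
Q̄ = (S₀/π) × [bracket] = (1361/π) × 0.561764 = 243.37 W/m².
— Configuration B (φ=+49.0°):
cos H₀ = −tan(+49.0°) tan(-0.600°) = 0.0120, H₀ = 1.5587 rad.
Bracket: H₀ sin φ sin δ + cos φ cos δ sin H₀ = 1.5587×0.75471×-0.01047 + 0.65606×0.99995×0.99993 = -0.012317 + 0.655981 = 0.643664.
Q̄ = (S₀/π) × [bracket] = (1361/π) × 0.643664 = 278.85 W/m².
Ratio Q̄_A / Q̄_B = 243.37 / 278.85 = 0.8728.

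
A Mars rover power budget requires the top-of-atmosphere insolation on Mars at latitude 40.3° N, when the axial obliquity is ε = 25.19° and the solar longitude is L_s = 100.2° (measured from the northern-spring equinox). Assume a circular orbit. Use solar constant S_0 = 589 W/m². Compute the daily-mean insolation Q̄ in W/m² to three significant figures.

Solar declination: sin δ = sin ε · sin L_s = sin 25.19° × sin 100.2° = 0.41889, so δ = +24.765°.
cos h₀ = −tan(+40.3°) tan(+24.765°) = -0.3912, h₀ = 1.9728 rad.
Bracket: h₀ sin ϕ sin δ + cos ϕ cos δ sin h₀ = 1.9728×0.64679×0.41889 + 0.76267×0.90803×0.92029 = 0.534498 + 0.637326 = 1.171824.
Q̄ = (S_0/π) × [bracket] = (589/π) × 1.171824 = 219.7 W/m².

Q̄ ≈ 220 W/m²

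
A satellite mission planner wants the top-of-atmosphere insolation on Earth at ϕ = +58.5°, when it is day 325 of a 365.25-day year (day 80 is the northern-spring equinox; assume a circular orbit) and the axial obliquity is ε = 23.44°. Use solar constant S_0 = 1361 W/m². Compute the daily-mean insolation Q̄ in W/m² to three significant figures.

Solar longitude: L_s = 360° × (325 − 80)/365.25 = 241.478°.
sin δ = sin 23.44° × sin 241.478° = -0.34951, so δ = -20.457°.
cos h₀ = −tan(+58.5°) tan(-20.457°) = 0.6087, h₀ = 0.9163 rad.
Bracket: h₀ sin ϕ sin δ + cos ϕ cos δ sin h₀ = 0.9163×0.85264×-0.34951 + 0.52250×0.93693×0.79337 = -0.273063 + 0.388391 = 0.115328.
Q̄ = (S_0/π) × [bracket] = (1361/π) × 0.115328 = 49.96 W/m².

Q̄ ≈ 50.0 W/m²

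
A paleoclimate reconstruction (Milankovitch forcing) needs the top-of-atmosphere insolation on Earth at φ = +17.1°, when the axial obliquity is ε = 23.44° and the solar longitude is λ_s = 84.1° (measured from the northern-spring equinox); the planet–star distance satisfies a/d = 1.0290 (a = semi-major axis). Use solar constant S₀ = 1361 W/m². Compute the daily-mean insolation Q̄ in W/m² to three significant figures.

Q̄ ≈ 490 W/m²

Solar declination: sin δ = sin ε · sin λ_s = sin 23.44° × sin 84.1° = 0.39568, so δ = +23.308°.
cos H₀ = −tan(+17.1°) tan(+23.308°) = -0.1325, H₀ = 1.7037 rad.
Bracket: H₀ sin φ sin δ + cos φ cos δ sin H₀ = 1.7037×0.29404×0.39568 + 0.95579×0.91839×0.99118 = 0.198218 + 0.870046 = 1.068264.
Inverse-square distance factor (a/d)² = 1.0290² = 1.058841.
Q̄ = (S₀/π) × 1.058841 × [bracket] = (1361/π) × 1.058841 × 1.068264 = 490.0 W/m².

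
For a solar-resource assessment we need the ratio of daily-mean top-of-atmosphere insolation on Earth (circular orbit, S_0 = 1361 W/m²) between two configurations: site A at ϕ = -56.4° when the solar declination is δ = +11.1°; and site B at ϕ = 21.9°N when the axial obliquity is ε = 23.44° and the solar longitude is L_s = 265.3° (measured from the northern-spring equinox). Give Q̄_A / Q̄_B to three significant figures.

— Configuration A (ϕ=-56.4°):
cos h₀ = −tan(-56.4°) tan(+11.100°) = 0.2953, h₀ = 1.2710 rad.
Bracket: h₀ sin ϕ sin δ + cos ϕ cos δ sin h₀ = 1.2710×-0.83292×0.19252 + 0.55339×0.98129×0.95541 = -0.203810 + 0.518822 = 0.315012.
Q̄ = (S_0/π) × [bracket] = (1361/π) × 0.315012 = 136.47 W/m².
— Configuration B (ϕ=+21.9°):
Solar declination: sin δ = sin ε · sin L_s = sin 23.44° × sin 265.3° = -0.39645, so δ = -23.356°.
cos h₀ = −tan(+21.9°) tan(-23.356°) = 0.1736, h₀ = 1.3963 rad.
Bracket: h₀ sin ϕ sin δ + cos ϕ cos δ sin h₀ = 1.3963×0.37299×-0.39645 + 0.92784×0.91806×0.98482 = -0.206474 + 0.838882 = 0.632408.
Q̄ = (S_0/π) × [bracket] = (1361/π) × 0.632408 = 273.97 W/m².
Ratio Q̄_A / Q̄_B = 136.47 / 273.97 = 0.4981.

Q̄_A / Q̄_B ≈ 0.498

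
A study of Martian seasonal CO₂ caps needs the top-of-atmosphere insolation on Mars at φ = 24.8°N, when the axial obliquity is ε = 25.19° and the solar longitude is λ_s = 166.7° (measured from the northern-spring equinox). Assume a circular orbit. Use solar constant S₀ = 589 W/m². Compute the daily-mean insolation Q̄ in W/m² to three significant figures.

Solar declination: sin δ = sin ε · sin λ_s = sin 25.19° × sin 166.7° = 0.09791, so δ = +5.619°.
cos H₀ = −tan(+24.8°) tan(+5.619°) = -0.0455, H₀ = 1.6163 rad.
Bracket: H₀ sin φ sin δ + cos φ cos δ sin H₀ = 1.6163×0.41945×0.09791 + 0.90778×0.99519×0.99897 = 0.066379 + 0.902483 = 0.968862.
Q̄ = (S₀/π) × [bracket] = (589/π) × 0.968862 = 181.6 W/m².

Q̄ ≈ 182 W/m²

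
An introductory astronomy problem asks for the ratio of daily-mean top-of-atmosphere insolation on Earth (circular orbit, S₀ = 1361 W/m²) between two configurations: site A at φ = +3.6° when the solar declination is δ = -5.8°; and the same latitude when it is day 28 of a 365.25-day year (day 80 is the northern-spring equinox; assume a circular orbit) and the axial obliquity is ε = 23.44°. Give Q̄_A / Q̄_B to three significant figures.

Q̄_A / Q̄_B ≈ 1.07

— Configuration A (φ=+3.6°):
cos H₀ = −tan(+3.6°) tan(-5.800°) = 0.0064, H₀ = 1.5644 rad.
Bracket: H₀ sin φ sin δ + cos φ cos δ sin H₀ = 1.5644×0.06279×-0.10106 + 0.99803×0.99488×0.99998 = -0.009927 + 0.992900 = 0.982973.
Q̄ = (S₀/π) × [bracket] = (1361/π) × 0.982973 = 425.84 W/m².
— Configuration B (φ=+3.6°):
Solar longitude: λ_s = 360° × (28 − 80)/365.25 = -51.253°, i.e. -51.253° + 360° = 308.747°.
sin δ = sin 23.44° × sin 308.747° = -0.31024, so δ = -18.074°.
cos H₀ = −tan(+3.6°) tan(-18.074°) = 0.0205, H₀ = 1.5503 rad.
Bracket: H₀ sin φ sin δ + cos φ cos δ sin H₀ = 1.5503×0.06279×-0.31024 + 0.99803×0.95066×0.99979 = -0.030200 + 0.948588 = 0.918388.
Q̄ = (S₀/π) × [bracket] = (1361/π) × 0.918388 = 397.86 W/m².
Ratio Q̄_A / Q̄_B = 425.84 / 397.86 = 1.070.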